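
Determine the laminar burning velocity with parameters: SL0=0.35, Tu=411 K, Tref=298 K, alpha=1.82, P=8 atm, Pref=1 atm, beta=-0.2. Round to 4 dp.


SL = SL0 * (Tu/Tref)^alpha * (P/Pref)^beta
T ratio = 411/298 = 1.37919463
(T ratio)^alpha = 1.37919463^1.82 = 1.795223
(P/Pref)^beta = 8^(-0.2) = 0.659754
SL = 0.35 * 1.795223 * 0.659754 = 0.4145 m/s


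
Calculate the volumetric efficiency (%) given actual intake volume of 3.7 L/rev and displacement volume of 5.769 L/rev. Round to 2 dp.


eta_v = (V_actual / V_disp) * 100
Ratio = 3.7 / 5.769 = 0.6414
eta_v = 0.6414 * 100 = 64.14%


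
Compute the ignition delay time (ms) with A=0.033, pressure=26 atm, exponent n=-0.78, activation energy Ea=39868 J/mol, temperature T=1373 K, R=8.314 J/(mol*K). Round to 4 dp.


tau = A * P^n * exp(Ea/(R*T))
P^n = 26^(-0.78) = 0.07876274
Ea/(R*T) = 39868/(8.314*1373) = 3.492560
exp(Ea/(R*T)) = 32.869992
tau = 0.033 * 0.07876274 * 32.869992 = 0.0854 ms


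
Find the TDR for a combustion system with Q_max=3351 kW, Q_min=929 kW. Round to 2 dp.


TDR = Q_max / Q_min
TDR = 3351 / 929 = 3.61


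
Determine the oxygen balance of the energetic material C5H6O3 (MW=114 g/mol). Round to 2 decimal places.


OB = -1600 * (2C + H/2 - O) / MW
Inner = 2*5 + 6/2 - 3 = 10.00
OB = -1600 * 10.00 / 114 = -140.35%


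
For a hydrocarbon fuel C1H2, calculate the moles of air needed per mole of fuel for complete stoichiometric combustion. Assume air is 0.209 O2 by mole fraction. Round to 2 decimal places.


Balanced combustion: C1H2 + 1.5 O2 -> 1 CO2 + 1 H2O
O2 needed = C + H/4 = 1 + 2/4 = 1.50 moles
Air moles = O2 / 0.209 = 1.50 / 0.209 = 7.18 moles air


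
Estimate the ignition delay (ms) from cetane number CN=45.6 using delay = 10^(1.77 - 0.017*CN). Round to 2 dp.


delay = 10^(1.77 - 0.017*CN)
Exponent = 1.77 - 0.017*45.6 = 0.9948
delay = 10^0.9948 = 9.88 ms


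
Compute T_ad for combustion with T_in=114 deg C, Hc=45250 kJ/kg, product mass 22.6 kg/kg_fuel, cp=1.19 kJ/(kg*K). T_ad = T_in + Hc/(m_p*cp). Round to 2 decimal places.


T_ad = T_in + Hc / (m_p * cp)
Denominator = 22.6 * 1.19 = 26.8940
Temperature rise = 45250 / 26.8940 = 1682.53 K
T_ad = 114 + 1682.53 = 1796.53 deg C


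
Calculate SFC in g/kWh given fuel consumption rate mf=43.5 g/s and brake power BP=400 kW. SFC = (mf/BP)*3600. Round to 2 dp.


SFC = (mf / BP) * 3600
Rate = 43.5 / 400 = 0.108750 g/(s*kW)
SFC = 0.108750 * 3600 = 391.50 g/kWh


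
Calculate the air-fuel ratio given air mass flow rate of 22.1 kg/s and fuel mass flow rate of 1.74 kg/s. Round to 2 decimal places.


AFR = m_air / m_fuel
AFR = 22.1 / 1.74 = 12.70


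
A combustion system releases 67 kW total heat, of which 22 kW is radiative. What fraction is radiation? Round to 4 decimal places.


f_rad = Q_rad / Q_total
f_rad = 22 / 67 = 0.3284


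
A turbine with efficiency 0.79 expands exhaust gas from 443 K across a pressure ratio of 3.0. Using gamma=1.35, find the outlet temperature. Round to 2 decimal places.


T_out = T_in * (1 - eta * (1 - PR^(-(gamma-1)/gamma)))
Exponent = -(1.35-1)/1.35 = -0.25925926
PR^exp = 3.0^(-0.25925926) = 0.75214556
Factor = 1 - 0.79*(1 - 0.75214556) = 0.80419499
T_out = 443 * 0.80419499 = 356.26 K


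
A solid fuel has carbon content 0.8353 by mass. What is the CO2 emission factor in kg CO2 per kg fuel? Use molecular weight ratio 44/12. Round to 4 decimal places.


EF = C_frac * (M_CO2 / M_C)
EF = 0.8353 * (44/12)
EF = 0.8353 * 3.666667 = 3.0628 kg_CO2/kg_fuel


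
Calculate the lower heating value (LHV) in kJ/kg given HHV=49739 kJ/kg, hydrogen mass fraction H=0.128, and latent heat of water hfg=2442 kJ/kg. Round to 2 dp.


LHV = HHV - hfg * 9 * H
Water correction = 2442 * 9 * 0.128 = 2813.184 kJ/kg
LHV = 49739 - 2813.184 = 46925.82 kJ/kg


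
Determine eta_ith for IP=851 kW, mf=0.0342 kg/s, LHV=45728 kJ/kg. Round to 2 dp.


eta_ith = (IP / (mf * LHV)) * 100
Denominator = 0.0342 * 45728 = 1563.8976 kW
eta_ith = (851 / 1563.8976) * 100 = 54.42%


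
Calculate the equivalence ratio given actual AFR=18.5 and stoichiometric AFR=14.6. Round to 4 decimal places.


phi = AFR_stoich / AFR_actual
phi = 14.6 / 18.5 = 0.7892


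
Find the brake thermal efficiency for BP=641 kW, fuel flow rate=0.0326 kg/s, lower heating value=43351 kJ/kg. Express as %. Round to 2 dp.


eta_BTE = (BP / (mf * LHV)) * 100
Denominator = 0.0326 * 43351 = 1413.2426 kW
eta_BTE = (641 / 1413.2426) * 100 = 45.36%


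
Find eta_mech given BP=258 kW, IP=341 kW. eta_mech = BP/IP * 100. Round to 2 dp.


eta_mech = (BP / IP) * 100
Ratio = 258 / 341 = 0.7566
eta_mech = 0.7566 * 100 = 75.66%


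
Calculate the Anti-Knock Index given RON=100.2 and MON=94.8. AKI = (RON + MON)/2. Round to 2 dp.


AKI = (RON + MON) / 2
AKI = (100.2 + 94.8) / 2
AKI = 195.0 / 2 = 97.50


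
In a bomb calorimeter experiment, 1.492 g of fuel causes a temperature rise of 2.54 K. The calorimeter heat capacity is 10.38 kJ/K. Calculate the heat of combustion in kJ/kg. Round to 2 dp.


Hc = C_cal * delta_T / m_fuel
Q_released = 10.38 * 2.54 = 26.3652 kJ
m_fuel = 1.492 g = 1.492/1000 kg = 0.001492 kg
Hc = 26.3652 / 0.001492 = 17671.05 kJ/kg


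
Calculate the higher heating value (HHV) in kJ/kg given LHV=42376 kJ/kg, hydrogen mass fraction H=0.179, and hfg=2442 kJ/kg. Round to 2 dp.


HHV = LHV + hfg * 9 * H
Water addition = 2442 * 9 * 0.179 = 3934.062 kJ/kg
HHV = 42376 + 3934.062 = 46310.06 kJ/kg


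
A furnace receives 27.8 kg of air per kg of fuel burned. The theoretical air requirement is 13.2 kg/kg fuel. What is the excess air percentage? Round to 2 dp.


Excess air = actual - stoichiometric = 27.8 - 13.2 = 14.60 kg/kg fuel
Excess air % = (excess / stoich) * 100 = (14.60 / 13.2) * 100 = 110.61%


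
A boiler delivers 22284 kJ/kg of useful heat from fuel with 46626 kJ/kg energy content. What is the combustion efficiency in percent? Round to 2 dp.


Efficiency = (Q_useful / Q_fuel) * 100
Efficiency = (22284 / 46626) * 100
Efficiency = 0.4779 * 100 = 47.79%


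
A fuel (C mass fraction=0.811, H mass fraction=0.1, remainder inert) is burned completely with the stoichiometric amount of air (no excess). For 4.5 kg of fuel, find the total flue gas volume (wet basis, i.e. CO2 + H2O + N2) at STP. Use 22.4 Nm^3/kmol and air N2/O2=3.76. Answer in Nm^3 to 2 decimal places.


Per kg fuel: CO2 = (C/12 kmol)*22.4 = (0.811/12)*22.4 = 1.51387 Nm^3
Per kg fuel: H2O = (H/2 kmol)*22.4 = (0.1/2)*22.4 = 1.12000 Nm^3
O2 needed per kg fuel = C/12 + H/4 = 0.811/12 + 0.1/4 = 0.09258333 kmol
Per kg fuel: N2 = O2*3.76*22.4 = 0.09258333*3.76*22.4 = 7.79774 Nm^3
Total per kg = 1.51387 + 1.12000 + 7.79774 = 10.43161 Nm^3
Total = 10.43161 * 4.5 = 46.94 Nm^3


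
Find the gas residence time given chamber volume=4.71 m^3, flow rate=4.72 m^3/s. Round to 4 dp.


tau = V / Q_flow
tau = 4.71 / 4.72 = 0.9979 s


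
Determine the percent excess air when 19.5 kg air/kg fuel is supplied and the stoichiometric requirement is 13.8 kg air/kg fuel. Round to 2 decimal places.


Excess air = actual - stoichiometric = 19.5 - 13.8 = 5.70 kg/kg fuel
Excess air % = (excess / stoich) * 100 = (5.70 / 13.8) * 100 = 41.30%


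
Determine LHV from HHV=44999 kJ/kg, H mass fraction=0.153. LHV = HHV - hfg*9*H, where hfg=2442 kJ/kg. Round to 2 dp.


LHV = HHV - hfg * 9 * H
Water correction = 2442 * 9 * 0.153 = 3362.634 kJ/kg
LHV = 44999 - 3362.634 = 41636.37 kJ/kg


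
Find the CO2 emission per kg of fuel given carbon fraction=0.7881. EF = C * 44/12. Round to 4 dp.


EF = C_frac * (M_CO2 / M_C)
EF = 0.7881 * (44/12)
EF = 0.7881 * 3.666667 = 2.8897 kg_CO2/kg_fuel


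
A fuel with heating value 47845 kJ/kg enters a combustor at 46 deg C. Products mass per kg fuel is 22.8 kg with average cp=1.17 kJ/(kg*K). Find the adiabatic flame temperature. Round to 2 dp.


T_ad = T_in + Hc / (m_p * cp)
Denominator = 22.8 * 1.17 = 26.6760
Temperature rise = 47845 / 26.6760 = 1793.56 K
T_ad = 46 + 1793.56 = 1839.56 deg C


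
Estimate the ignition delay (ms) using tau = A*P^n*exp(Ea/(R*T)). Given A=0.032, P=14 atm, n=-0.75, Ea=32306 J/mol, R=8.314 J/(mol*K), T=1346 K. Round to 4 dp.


tau = A * P^n * exp(Ea/(R*T))
P^n = 14^(-0.75) = 0.13816689
Ea/(R*T) = 32306/(8.314*1346) = 2.886876
exp(Ea/(R*T)) = 17.937184
tau = 0.032 * 0.13816689 * 17.937184 = 0.0793 ms


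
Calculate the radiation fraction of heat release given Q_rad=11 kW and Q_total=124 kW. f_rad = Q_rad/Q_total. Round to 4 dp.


f_rad = Q_rad / Q_total
f_rad = 11 / 124 = 0.0887


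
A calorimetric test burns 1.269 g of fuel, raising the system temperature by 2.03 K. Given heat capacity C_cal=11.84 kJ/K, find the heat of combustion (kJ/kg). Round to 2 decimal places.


Hc = C_cal * delta_T / m_fuel
Q_released = 11.84 * 2.03 = 24.0352 kJ
m_fuel = 1.269 g = 1.269/1000 kg = 0.001269 kg
Hc = 24.0352 / 0.001269 = 18940.27 kJ/kg


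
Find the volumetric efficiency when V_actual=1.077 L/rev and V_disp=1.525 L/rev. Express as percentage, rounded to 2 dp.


eta_v = (V_actual / V_disp) * 100
Ratio = 1.077 / 1.525 = 0.7062
eta_v = 0.7062 * 100 = 70.62%


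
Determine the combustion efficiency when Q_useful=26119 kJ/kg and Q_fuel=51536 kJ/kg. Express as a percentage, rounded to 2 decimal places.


Efficiency = (Q_useful / Q_fuel) * 100
Efficiency = (26119 / 51536) * 100
Efficiency = 0.5068 * 100 = 50.68%


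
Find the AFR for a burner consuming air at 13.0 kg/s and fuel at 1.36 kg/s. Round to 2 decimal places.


AFR = m_air / m_fuel
AFR = 13.0 / 1.36 = 9.56


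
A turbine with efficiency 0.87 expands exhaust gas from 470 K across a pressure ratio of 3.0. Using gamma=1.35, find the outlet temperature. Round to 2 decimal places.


T_out = T_in * (1 - eta * (1 - PR^(-(gamma-1)/gamma)))
Exponent = -(1.35-1)/1.35 = -0.25925926
PR^exp = 3.0^(-0.25925926) = 0.75214556
Factor = 1 - 0.87*(1 - 0.75214556) = 0.78436664
T_out = 470 * 0.78436664 = 368.65 K


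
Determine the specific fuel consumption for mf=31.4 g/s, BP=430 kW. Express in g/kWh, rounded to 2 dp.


SFC = (mf / BP) * 3600
Rate = 31.4 / 430 = 0.073023 g/(s*kW)
SFC = 0.073023 * 3600 = 262.88 g/kWh


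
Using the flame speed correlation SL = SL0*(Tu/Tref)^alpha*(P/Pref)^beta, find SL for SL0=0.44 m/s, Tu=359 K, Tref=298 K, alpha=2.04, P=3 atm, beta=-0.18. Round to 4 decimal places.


SL = SL0 * (Tu/Tref)^alpha * (P/Pref)^beta
T ratio = 359/298 = 1.20469799
(T ratio)^alpha = 1.20469799^2.04 = 1.462149
(P/Pref)^beta = 3^(-0.18) = 0.820575
SL = 0.44 * 1.462149 * 0.820575 = 0.5279 m/s


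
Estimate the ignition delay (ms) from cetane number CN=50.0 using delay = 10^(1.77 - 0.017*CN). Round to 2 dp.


delay = 10^(1.77 - 0.017*CN)
Exponent = 1.77 - 0.017*50.0 = 0.9200
delay = 10^0.9200 = 8.32 ms


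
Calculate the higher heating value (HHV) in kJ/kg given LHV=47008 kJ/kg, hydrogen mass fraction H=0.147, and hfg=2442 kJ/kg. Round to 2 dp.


HHV = LHV + hfg * 9 * H
Water addition = 2442 * 9 * 0.147 = 3230.766 kJ/kg
HHV = 47008 + 3230.766 = 50238.77 kJ/kg


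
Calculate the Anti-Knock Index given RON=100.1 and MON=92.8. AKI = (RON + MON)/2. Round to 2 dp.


AKI = (RON + MON) / 2
AKI = (100.1 + 92.8) / 2
AKI = 192.9 / 2 = 96.45


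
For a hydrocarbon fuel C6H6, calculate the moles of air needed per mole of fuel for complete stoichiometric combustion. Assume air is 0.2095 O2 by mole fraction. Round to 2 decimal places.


Balanced combustion: C6H6 + 7.5 O2 -> 6 CO2 + 3 H2O
O2 needed = C + H/4 = 6 + 6/4 = 7.50 moles
Air moles = O2 / 0.2095 = 7.50 / 0.2095 = 35.80 moles air


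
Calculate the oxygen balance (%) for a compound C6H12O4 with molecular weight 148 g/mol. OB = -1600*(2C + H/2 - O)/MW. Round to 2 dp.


OB = -1600 * (2C + H/2 - O) / MW
Inner = 2*6 + 12/2 - 4 = 14.00
OB = -1600 * 14.00 / 148 = -151.35%


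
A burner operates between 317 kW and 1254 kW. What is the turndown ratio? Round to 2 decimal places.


TDR = Q_max / Q_min
TDR = 1254 / 317 = 3.96


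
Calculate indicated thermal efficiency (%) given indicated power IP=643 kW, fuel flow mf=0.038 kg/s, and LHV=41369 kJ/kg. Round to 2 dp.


eta_ith = (IP / (mf * LHV)) * 100
Denominator = 0.038 * 41369 = 1572.0220 kW
eta_ith = (643 / 1572.0220) * 100 = 40.90%


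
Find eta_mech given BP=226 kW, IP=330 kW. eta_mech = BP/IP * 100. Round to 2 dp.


eta_mech = (BP / IP) * 100
Ratio = 226 / 330 = 0.6848
eta_mech = 0.6848 * 100 = 68.48%


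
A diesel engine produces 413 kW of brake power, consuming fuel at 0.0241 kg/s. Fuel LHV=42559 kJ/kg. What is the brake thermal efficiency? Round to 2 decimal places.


eta_BTE = (BP / (mf * LHV)) * 100
Denominator = 0.0241 * 42559 = 1025.6719 kW
eta_BTE = (413 / 1025.6719) * 100 = 40.27%


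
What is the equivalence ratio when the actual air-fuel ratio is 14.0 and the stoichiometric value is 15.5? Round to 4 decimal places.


phi = AFR_stoich / AFR_actual
phi = 15.5 / 14.0 = 1.1071


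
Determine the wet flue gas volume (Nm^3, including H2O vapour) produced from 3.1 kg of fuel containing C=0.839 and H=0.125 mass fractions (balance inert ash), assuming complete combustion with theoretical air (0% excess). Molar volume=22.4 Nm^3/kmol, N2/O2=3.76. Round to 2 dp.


Per kg fuel: CO2 = (C/12 kmol)*22.4 = (0.839/12)*22.4 = 1.56613 Nm^3
Per kg fuel: H2O = (H/2 kmol)*22.4 = (0.125/2)*22.4 = 1.40000 Nm^3
O2 needed per kg fuel = C/12 + H/4 = 0.839/12 + 0.125/4 = 0.10116667 kmol
Per kg fuel: N2 = O2*3.76*22.4 = 0.10116667*3.76*22.4 = 8.52066 Nm^3
Total per kg = 1.56613 + 1.40000 + 8.52066 = 11.48679 Nm^3
Total = 11.48679 * 3.1 = 35.61 Nm^3


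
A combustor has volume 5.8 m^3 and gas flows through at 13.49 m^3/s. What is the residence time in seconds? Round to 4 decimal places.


tau = V / Q_flow
tau = 5.8 / 13.49 = 0.4299 s


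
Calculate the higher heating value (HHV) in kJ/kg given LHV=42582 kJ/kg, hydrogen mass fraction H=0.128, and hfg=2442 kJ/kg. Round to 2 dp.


HHV = LHV + hfg * 9 * H
Water addition = 2442 * 9 * 0.128 = 2813.184 kJ/kg
HHV = 42582 + 2813.184 = 45395.18 kJ/kg


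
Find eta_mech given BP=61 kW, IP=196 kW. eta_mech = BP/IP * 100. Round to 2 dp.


eta_mech = (BP / IP) * 100
Ratio = 61 / 196 = 0.3112
eta_mech = 0.3112 * 100 = 31.12%


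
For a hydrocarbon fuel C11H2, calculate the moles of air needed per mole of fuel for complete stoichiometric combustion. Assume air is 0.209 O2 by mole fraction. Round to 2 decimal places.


Balanced combustion: C11H2 + 11.5 O2 -> 11 CO2 + 1 H2O
O2 needed = C + H/4 = 11 + 2/4 = 11.50 moles
Air moles = O2 / 0.209 = 11.50 / 0.209 = 55.02 moles air


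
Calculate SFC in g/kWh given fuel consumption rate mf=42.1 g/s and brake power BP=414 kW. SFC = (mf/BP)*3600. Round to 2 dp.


SFC = (mf / BP) * 3600
Rate = 42.1 / 414 = 0.101691 g/(s*kW)
SFC = 0.101691 * 3600 = 366.09 g/kWh


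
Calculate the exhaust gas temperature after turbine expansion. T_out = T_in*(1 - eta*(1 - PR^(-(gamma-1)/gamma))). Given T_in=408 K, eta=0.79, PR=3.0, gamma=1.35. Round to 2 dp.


T_out = T_in * (1 - eta * (1 - PR^(-(gamma-1)/gamma)))
Exponent = -(1.35-1)/1.35 = -0.25925926
PR^exp = 3.0^(-0.25925926) = 0.75214556
Factor = 1 - 0.79*(1 - 0.75214556) = 0.80419499
T_out = 408 * 0.80419499 = 328.11 K


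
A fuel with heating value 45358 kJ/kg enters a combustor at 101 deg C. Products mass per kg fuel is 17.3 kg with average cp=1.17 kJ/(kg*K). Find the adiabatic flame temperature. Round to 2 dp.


T_ad = T_in + Hc / (m_p * cp)
Denominator = 17.3 * 1.17 = 20.2410
Temperature rise = 45358 / 20.2410 = 2240.90 K
T_ad = 101 + 2240.90 = 2341.90 deg C


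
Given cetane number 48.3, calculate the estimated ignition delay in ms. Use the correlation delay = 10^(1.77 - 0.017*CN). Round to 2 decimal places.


delay = 10^(1.77 - 0.017*CN)
Exponent = 1.77 - 0.017*48.3 = 0.9489
delay = 10^0.9489 = 8.89 ms


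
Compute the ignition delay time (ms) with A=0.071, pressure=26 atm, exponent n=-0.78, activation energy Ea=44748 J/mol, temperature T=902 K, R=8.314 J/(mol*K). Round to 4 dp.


tau = A * P^n * exp(Ea/(R*T))
P^n = 26^(-0.78) = 0.07876274
Ea/(R*T) = 44748/(8.314*902) = 5.967014
exp(Ea/(R*T)) = 390.338458
tau = 0.071 * 0.07876274 * 390.338458 = 2.1828 ms


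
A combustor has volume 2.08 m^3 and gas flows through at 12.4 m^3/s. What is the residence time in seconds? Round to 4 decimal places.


tau = V / Q_flow
tau = 2.08 / 12.4 = 0.1677 s


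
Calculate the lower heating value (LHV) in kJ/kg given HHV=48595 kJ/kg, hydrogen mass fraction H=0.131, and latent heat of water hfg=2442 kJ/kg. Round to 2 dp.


LHV = HHV - hfg * 9 * H
Water correction = 2442 * 9 * 0.131 = 2879.118 kJ/kg
LHV = 48595 - 2879.118 = 45715.88 kJ/kg


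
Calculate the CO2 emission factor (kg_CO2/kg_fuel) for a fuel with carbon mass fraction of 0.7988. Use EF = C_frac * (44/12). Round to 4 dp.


EF = C_frac * (M_CO2 / M_C)
EF = 0.7988 * (44/12)
EF = 0.7988 * 3.666667 = 2.9289 kg_CO2/kg_fuel


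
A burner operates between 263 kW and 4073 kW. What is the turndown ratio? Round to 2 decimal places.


TDR = Q_max / Q_min
TDR = 4073 / 263 = 15.49


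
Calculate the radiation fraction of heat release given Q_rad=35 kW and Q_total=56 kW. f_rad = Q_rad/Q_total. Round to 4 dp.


f_rad = Q_rad / Q_total
f_rad = 35 / 56 = 0.6250


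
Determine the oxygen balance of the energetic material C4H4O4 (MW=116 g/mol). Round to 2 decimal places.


OB = -1600 * (2C + H/2 - O) / MW
Inner = 2*4 + 4/2 - 4 = 6.00
OB = -1600 * 6.00 / 116 = -82.76%


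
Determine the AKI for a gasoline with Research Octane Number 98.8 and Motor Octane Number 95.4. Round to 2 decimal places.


AKI = (RON + MON) / 2
AKI = (98.8 + 95.4) / 2
AKI = 194.2 / 2 = 97.10


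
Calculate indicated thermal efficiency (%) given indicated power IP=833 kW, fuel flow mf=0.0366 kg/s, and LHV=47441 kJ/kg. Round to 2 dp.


eta_ith = (IP / (mf * LHV)) * 100
Denominator = 0.0366 * 47441 = 1736.3406 kW
eta_ith = (833 / 1736.3406) * 100 = 47.97%


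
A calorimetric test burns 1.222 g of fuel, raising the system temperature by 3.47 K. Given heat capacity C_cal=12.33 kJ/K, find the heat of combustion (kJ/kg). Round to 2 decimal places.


Hc = C_cal * delta_T / m_fuel
Q_released = 12.33 * 3.47 = 42.7851 kJ
m_fuel = 1.222 g = 1.222/1000 kg = 0.001222 kg
Hc = 42.7851 / 0.001222 = 35012.36 kJ/kg


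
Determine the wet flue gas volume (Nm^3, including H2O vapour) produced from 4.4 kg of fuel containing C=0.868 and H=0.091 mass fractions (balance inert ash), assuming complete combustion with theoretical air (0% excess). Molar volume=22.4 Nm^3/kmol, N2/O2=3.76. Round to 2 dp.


Per kg fuel: CO2 = (C/12 kmol)*22.4 = (0.868/12)*22.4 = 1.62027 Nm^3
Per kg fuel: H2O = (H/2 kmol)*22.4 = (0.091/2)*22.4 = 1.01920 Nm^3
O2 needed per kg fuel = C/12 + H/4 = 0.868/12 + 0.091/4 = 0.09508333 kmol
Per kg fuel: N2 = O2*3.76*22.4 = 0.09508333*3.76*22.4 = 8.00830 Nm^3
Total per kg = 1.62027 + 1.01920 + 8.00830 = 10.64777 Nm^3
Total = 10.64777 * 4.4 = 46.85 Nm^3


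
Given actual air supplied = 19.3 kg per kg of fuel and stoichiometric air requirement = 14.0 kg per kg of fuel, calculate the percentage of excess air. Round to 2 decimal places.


Excess air = actual - stoichiometric = 19.3 - 14.0 = 5.30 kg/kg fuel
Excess air % = (excess / stoich) * 100 = (5.30 / 14.0) * 100 = 37.86%


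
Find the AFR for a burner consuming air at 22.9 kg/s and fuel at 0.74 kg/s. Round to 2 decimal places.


AFR = m_air / m_fuel
AFR = 22.9 / 0.74 = 30.95


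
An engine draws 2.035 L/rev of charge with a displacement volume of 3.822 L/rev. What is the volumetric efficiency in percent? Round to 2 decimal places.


eta_v = (V_actual / V_disp) * 100
Ratio = 2.035 / 3.822 = 0.5324
eta_v = 0.5324 * 100 = 53.24%


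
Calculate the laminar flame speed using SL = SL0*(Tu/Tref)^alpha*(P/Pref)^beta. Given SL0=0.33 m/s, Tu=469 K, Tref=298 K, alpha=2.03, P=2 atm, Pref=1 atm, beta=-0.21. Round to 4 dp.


SL = SL0 * (Tu/Tref)^alpha * (P/Pref)^beta
T ratio = 469/298 = 1.57382550
(T ratio)^alpha = 1.57382550^2.03 = 2.510856
(P/Pref)^beta = 2^(-0.21) = 0.864537
SL = 0.33 * 2.510856 * 0.864537 = 0.7163 m/s


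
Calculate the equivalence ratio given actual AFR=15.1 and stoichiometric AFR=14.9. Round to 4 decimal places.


phi = AFR_stoich / AFR_actual
phi = 14.9 / 15.1 = 0.9868


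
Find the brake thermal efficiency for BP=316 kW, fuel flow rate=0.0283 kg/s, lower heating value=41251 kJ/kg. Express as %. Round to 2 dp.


eta_BTE = (BP / (mf * LHV)) * 100
Denominator = 0.0283 * 41251 = 1167.4033 kW
eta_BTE = (316 / 1167.4033) * 100 = 27.07%


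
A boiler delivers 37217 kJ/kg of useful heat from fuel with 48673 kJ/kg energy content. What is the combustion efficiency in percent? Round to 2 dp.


Efficiency = (Q_useful / Q_fuel) * 100
Efficiency = (37217 / 48673) * 100
Efficiency = 0.7646 * 100 = 76.46%


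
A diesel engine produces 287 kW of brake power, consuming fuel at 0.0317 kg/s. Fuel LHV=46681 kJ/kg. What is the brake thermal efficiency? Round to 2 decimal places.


eta_BTE = (BP / (mf * LHV)) * 100
Denominator = 0.0317 * 46681 = 1479.7877 kW
eta_BTE = (287 / 1479.7877) * 100 = 19.39%


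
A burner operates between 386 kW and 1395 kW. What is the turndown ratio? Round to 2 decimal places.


TDR = Q_max / Q_min
TDR = 1395 / 386 = 3.61


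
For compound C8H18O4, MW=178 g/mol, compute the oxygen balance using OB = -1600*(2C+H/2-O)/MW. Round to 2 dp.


OB = -1600 * (2C + H/2 - O) / MW
Inner = 2*8 + 18/2 - 4 = 21.00
OB = -1600 * 21.00 / 178 = -188.76%


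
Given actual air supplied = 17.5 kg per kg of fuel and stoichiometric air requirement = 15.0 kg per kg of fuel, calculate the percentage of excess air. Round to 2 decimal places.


Excess air = actual - stoichiometric = 17.5 - 15.0 = 2.50 kg/kg fuel
Excess air % = (excess / stoich) * 100 = (2.50 / 15.0) * 100 = 16.67%


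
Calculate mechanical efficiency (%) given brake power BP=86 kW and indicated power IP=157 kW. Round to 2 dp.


eta_mech = (BP / IP) * 100
Ratio = 86 / 157 = 0.5478
eta_mech = 0.5478 * 100 = 54.78%


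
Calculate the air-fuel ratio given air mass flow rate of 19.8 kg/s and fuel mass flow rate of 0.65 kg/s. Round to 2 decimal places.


AFR = m_air / m_fuel
AFR = 19.8 / 0.65 = 30.46


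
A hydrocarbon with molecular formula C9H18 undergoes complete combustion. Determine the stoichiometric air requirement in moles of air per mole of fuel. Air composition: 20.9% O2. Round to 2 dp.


Balanced combustion: C9H18 + 13.5 O2 -> 9 CO2 + 9 H2O
O2 needed = C + H/4 = 9 + 18/4 = 13.50 moles
Air moles = O2 / 0.209 = 13.50 / 0.209 = 64.59 moles air


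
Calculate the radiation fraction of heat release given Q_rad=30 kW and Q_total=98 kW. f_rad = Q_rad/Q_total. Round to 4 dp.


f_rad = Q_rad / Q_total
f_rad = 30 / 98 = 0.3061


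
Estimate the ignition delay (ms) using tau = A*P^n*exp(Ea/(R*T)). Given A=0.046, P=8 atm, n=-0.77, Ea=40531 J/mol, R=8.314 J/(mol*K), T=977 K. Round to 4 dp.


tau = A * P^n * exp(Ea/(R*T))
P^n = 8^(-0.77) = 0.20166044
Ea/(R*T) = 40531/(8.314*977) = 4.989795
exp(Ea/(R*T)) = 146.906358
tau = 0.046 * 0.20166044 * 146.906358 = 1.3628 ms


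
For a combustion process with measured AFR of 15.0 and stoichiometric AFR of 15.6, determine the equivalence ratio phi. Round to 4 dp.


phi = AFR_stoich / AFR_actual
phi = 15.6 / 15.0 = 1.0400


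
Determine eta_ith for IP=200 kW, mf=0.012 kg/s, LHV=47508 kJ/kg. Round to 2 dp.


eta_ith = (IP / (mf * LHV)) * 100
Denominator = 0.012 * 47508 = 570.0960 kW
eta_ith = (200 / 570.0960) * 100 = 35.08%


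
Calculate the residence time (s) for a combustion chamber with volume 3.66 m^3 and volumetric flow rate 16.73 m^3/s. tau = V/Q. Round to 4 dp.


tau = V / Q_flow
tau = 3.66 / 16.73 = 0.2188 s


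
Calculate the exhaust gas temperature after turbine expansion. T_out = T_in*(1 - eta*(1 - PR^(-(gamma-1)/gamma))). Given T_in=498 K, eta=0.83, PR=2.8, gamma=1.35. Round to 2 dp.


T_out = T_in * (1 - eta * (1 - PR^(-(gamma-1)/gamma)))
Exponent = -(1.35-1)/1.35 = -0.25925926
PR^exp = 2.8^(-0.25925926) = 0.76572026
Factor = 1 - 0.83*(1 - 0.76572026) = 0.80554782
T_out = 498 * 0.80554782 = 401.16 K


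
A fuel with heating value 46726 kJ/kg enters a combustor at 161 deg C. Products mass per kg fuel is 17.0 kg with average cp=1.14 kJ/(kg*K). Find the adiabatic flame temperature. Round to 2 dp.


T_ad = T_in + Hc / (m_p * cp)
Denominator = 17.0 * 1.14 = 19.3800
Temperature rise = 46726 / 19.3800 = 2411.04 K
T_ad = 161 + 2411.04 = 2572.04 deg C


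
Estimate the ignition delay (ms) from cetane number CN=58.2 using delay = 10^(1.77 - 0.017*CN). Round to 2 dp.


delay = 10^(1.77 - 0.017*CN)
Exponent = 1.77 - 0.017*58.2 = 0.7806
delay = 10^0.7806 = 6.03 ms


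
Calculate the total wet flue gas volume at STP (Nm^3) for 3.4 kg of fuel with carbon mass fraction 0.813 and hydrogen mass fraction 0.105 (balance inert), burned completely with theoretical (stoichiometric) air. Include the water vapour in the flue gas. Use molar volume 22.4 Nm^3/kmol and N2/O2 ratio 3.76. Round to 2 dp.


Per kg fuel: CO2 = (C/12 kmol)*22.4 = (0.813/12)*22.4 = 1.51760 Nm^3
Per kg fuel: H2O = (H/2 kmol)*22.4 = (0.105/2)*22.4 = 1.17600 Nm^3
O2 needed per kg fuel = C/12 + H/4 = 0.813/12 + 0.105/4 = 0.09400000 kmol
Per kg fuel: N2 = O2*3.76*22.4 = 0.09400000*3.76*22.4 = 7.91706 Nm^3
Total per kg = 1.51760 + 1.17600 + 7.91706 = 10.61066 Nm^3
Total = 10.61066 * 3.4 = 36.08 Nm^3


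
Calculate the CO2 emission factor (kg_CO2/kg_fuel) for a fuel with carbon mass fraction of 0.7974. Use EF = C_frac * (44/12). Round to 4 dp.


EF = C_frac * (M_CO2 / M_C)
EF = 0.7974 * (44/12)
EF = 0.7974 * 3.666667 = 2.9238 kg_CO2/kg_fuel


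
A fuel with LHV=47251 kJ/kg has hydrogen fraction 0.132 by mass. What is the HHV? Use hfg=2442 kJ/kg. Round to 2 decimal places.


HHV = LHV + hfg * 9 * H
Water addition = 2442 * 9 * 0.132 = 2901.096 kJ/kg
HHV = 47251 + 2901.096 = 50152.10 kJ/kg


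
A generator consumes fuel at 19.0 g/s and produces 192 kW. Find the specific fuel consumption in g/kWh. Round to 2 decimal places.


SFC = (mf / BP) * 3600
Rate = 19.0 / 192 = 0.098958 g/(s*kW)
SFC = 0.098958 * 3600 = 356.25 g/kWh


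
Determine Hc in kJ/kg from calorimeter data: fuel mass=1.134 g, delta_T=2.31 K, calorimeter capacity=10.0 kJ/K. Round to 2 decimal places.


Hc = C_cal * delta_T / m_fuel
Q_released = 10.0 * 2.31 = 23.1000 kJ
m_fuel = 1.134 g = 1.134/1000 kg = 0.001134 kg
Hc = 23.1000 / 0.001134 = 20370.37 kJ/kg


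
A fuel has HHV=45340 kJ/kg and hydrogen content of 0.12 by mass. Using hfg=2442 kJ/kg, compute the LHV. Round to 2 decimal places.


LHV = HHV - hfg * 9 * H
Water correction = 2442 * 9 * 0.12 = 2637.360 kJ/kg
LHV = 45340 - 2637.360 = 42702.64 kJ/kg


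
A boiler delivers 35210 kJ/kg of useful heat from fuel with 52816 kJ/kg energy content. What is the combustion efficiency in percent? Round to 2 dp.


Efficiency = (Q_useful / Q_fuel) * 100
Efficiency = (35210 / 52816) * 100
Efficiency = 0.6667 * 100 = 66.67%


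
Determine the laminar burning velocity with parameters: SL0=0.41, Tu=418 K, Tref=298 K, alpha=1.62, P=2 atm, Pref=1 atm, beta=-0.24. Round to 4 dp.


SL = SL0 * (Tu/Tref)^alpha * (P/Pref)^beta
T ratio = 418/298 = 1.40268456
(T ratio)^alpha = 1.40268456^1.62 = 1.730116
(P/Pref)^beta = 2^(-0.24) = 0.846745
SL = 0.41 * 1.730116 * 0.846745 = 0.6006 m/s


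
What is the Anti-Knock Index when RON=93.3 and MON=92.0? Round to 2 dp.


AKI = (RON + MON) / 2
AKI = (93.3 + 92.0) / 2
AKI = 185.3 / 2 = 92.65


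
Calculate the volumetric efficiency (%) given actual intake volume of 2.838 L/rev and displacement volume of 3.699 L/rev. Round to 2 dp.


eta_v = (V_actual / V_disp) * 100
Ratio = 2.838 / 3.699 = 0.7672
eta_v = 0.7672 * 100 = 76.72%


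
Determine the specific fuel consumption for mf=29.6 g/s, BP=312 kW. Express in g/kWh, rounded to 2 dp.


SFC = (mf / BP) * 3600
Rate = 29.6 / 312 = 0.094872 g/(s*kW)
SFC = 0.094872 * 3600 = 341.54 g/kWh


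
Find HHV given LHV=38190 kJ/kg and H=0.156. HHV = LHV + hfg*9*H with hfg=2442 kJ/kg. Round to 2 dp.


HHV = LHV + hfg * 9 * H
Water addition = 2442 * 9 * 0.156 = 3428.568 kJ/kg
HHV = 38190 + 3428.568 = 41618.57 kJ/kg


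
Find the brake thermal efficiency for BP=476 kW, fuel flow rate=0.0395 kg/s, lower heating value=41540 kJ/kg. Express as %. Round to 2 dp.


eta_BTE = (BP / (mf * LHV)) * 100
Denominator = 0.0395 * 41540 = 1640.8300 kW
eta_BTE = (476 / 1640.8300) * 100 = 29.01%


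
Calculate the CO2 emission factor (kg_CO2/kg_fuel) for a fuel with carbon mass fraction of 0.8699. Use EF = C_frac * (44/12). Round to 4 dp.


EF = C_frac * (M_CO2 / M_C)
EF = 0.8699 * (44/12)
EF = 0.8699 * 3.666667 = 3.1896 kg_CO2/kg_fuel


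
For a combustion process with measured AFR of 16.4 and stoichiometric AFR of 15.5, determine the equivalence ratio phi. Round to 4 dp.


phi = AFR_stoich / AFR_actual
phi = 15.5 / 16.4 = 0.9451


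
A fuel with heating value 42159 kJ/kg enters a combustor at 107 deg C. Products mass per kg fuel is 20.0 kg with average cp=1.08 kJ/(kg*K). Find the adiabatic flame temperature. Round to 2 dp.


T_ad = T_in + Hc / (m_p * cp)
Denominator = 20.0 * 1.08 = 21.6000
Temperature rise = 42159 / 21.6000 = 1951.81 K
T_ad = 107 + 1951.81 = 2058.81 deg C


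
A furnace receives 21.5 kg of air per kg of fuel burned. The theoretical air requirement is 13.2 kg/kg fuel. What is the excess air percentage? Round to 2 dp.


Excess air = actual - stoichiometric = 21.5 - 13.2 = 8.30 kg/kg fuel
Excess air % = (excess / stoich) * 100 = (8.30 / 13.2) * 100 = 62.88%


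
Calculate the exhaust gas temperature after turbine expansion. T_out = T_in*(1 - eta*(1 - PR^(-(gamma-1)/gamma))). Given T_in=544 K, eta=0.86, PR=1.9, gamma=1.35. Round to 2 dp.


T_out = T_in * (1 - eta * (1 - PR^(-(gamma-1)/gamma)))
Exponent = -(1.35-1)/1.35 = -0.25925926
PR^exp = 1.9^(-0.25925926) = 0.84670193
Factor = 1 - 0.86*(1 - 0.84670193) = 0.86816366
T_out = 544 * 0.86816366 = 472.28 K


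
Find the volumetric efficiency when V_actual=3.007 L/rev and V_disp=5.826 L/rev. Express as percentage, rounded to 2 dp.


eta_v = (V_actual / V_disp) * 100
Ratio = 3.007 / 5.826 = 0.5161
eta_v = 0.5161 * 100 = 51.61%


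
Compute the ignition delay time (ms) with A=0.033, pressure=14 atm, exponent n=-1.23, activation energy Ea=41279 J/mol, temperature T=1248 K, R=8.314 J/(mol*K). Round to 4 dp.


tau = A * P^n * exp(Ea/(R*T))
P^n = 14^(-1.23) = 0.03892804
Ea/(R*T) = 41279/(8.314*1248) = 3.978364
exp(Ea/(R*T)) = 53.429574
tau = 0.033 * 0.03892804 * 53.429574 = 0.0686 ms


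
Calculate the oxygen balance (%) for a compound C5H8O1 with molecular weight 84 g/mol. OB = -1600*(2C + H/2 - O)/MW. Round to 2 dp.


OB = -1600 * (2C + H/2 - O) / MW
Inner = 2*5 + 8/2 - 1 = 13.00
OB = -1600 * 13.00 / 84 = -247.62%


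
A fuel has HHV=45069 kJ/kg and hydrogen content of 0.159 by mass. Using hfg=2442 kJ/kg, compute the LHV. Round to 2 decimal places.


LHV = HHV - hfg * 9 * H
Water correction = 2442 * 9 * 0.159 = 3494.502 kJ/kg
LHV = 45069 - 3494.502 = 41574.50 kJ/kg


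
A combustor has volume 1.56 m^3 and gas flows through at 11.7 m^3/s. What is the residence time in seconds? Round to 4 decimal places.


tau = V / Q_flow
tau = 1.56 / 11.7 = 0.1333 s


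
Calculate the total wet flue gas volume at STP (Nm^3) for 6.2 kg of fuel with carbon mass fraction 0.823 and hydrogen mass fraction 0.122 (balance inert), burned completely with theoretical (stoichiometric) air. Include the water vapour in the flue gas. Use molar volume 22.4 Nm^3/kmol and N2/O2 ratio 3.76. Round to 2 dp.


Per kg fuel: CO2 = (C/12 kmol)*22.4 = (0.823/12)*22.4 = 1.53627 Nm^3
Per kg fuel: H2O = (H/2 kmol)*22.4 = (0.122/2)*22.4 = 1.36640 Nm^3
O2 needed per kg fuel = C/12 + H/4 = 0.823/12 + 0.122/4 = 0.09908333 kmol
Per kg fuel: N2 = O2*3.76*22.4 = 0.09908333*3.76*22.4 = 8.34519 Nm^3
Total per kg = 1.53627 + 1.36640 + 8.34519 = 11.24786 Nm^3
Total = 11.24786 * 6.2 = 69.74 Nm^3


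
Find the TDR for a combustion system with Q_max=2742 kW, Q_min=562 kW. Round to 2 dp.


TDR = Q_max / Q_min
TDR = 2742 / 562 = 4.88


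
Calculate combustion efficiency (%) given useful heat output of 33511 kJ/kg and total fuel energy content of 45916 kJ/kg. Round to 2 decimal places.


Efficiency = (Q_useful / Q_fuel) * 100
Efficiency = (33511 / 45916) * 100
Efficiency = 0.7298 * 100 = 72.98%


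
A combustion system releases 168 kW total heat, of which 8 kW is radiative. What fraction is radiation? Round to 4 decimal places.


f_rad = Q_rad / Q_total
f_rad = 8 / 168 = 0.0476


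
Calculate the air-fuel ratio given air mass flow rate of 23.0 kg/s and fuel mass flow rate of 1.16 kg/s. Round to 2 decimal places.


AFR = m_air / m_fuel
AFR = 23.0 / 1.16 = 19.83


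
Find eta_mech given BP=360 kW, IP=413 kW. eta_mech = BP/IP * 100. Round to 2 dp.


eta_mech = (BP / IP) * 100
Ratio = 360 / 413 = 0.8717
eta_mech = 0.8717 * 100 = 87.17%


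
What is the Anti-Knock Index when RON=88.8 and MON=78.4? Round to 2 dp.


AKI = (RON + MON) / 2
AKI = (88.8 + 78.4) / 2
AKI = 167.2 / 2 = 83.60


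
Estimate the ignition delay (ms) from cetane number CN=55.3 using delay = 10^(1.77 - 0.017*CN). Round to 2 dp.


delay = 10^(1.77 - 0.017*CN)
Exponent = 1.77 - 0.017*55.3 = 0.8299
delay = 10^0.8299 = 6.76 ms


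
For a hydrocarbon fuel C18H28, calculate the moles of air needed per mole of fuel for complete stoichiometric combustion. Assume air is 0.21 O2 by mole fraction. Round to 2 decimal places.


Balanced combustion: C18H28 + 25 O2 -> 18 CO2 + 14 H2O
O2 needed = C + H/4 = 18 + 28/4 = 25.00 moles
Air moles = O2 / 0.21 = 25.00 / 0.21 = 119.05 moles air


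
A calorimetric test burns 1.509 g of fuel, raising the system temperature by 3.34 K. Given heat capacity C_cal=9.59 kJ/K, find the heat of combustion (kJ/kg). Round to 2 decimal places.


Hc = C_cal * delta_T / m_fuel
Q_released = 9.59 * 3.34 = 32.0306 kJ
m_fuel = 1.509 g = 1.509/1000 kg = 0.001509 kg
Hc = 32.0306 / 0.001509 = 21226.38 kJ/kg


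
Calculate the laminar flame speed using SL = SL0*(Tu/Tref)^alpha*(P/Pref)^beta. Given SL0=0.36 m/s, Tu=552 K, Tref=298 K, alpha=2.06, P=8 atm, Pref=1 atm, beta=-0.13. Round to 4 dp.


SL = SL0 * (Tu/Tref)^alpha * (P/Pref)^beta
T ratio = 552/298 = 1.85234899
(T ratio)^alpha = 1.85234899^2.06 = 3.560484
(P/Pref)^beta = 8^(-0.13) = 0.763130
SL = 0.36 * 3.560484 * 0.763130 = 0.9782 m/s


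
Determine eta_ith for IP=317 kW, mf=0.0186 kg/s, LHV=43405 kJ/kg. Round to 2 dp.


eta_ith = (IP / (mf * LHV)) * 100
Denominator = 0.0186 * 43405 = 807.3330 kW
eta_ith = (317 / 807.3330) * 100 = 39.27%


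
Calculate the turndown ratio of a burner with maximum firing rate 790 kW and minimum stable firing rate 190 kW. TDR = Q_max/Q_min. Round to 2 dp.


TDR = Q_max / Q_min
TDR = 790 / 190 = 4.16


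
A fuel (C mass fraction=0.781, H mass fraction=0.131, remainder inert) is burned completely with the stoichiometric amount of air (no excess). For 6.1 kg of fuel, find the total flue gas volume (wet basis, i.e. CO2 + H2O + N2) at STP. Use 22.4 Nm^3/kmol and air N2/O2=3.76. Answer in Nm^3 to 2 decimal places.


Per kg fuel: CO2 = (C/12 kmol)*22.4 = (0.781/12)*22.4 = 1.45787 Nm^3
Per kg fuel: H2O = (H/2 kmol)*22.4 = (0.131/2)*22.4 = 1.46720 Nm^3
O2 needed per kg fuel = C/12 + H/4 = 0.781/12 + 0.131/4 = 0.09783333 kmol
Per kg fuel: N2 = O2*3.76*22.4 = 0.09783333*3.76*22.4 = 8.23991 Nm^3
Total per kg = 1.45787 + 1.46720 + 8.23991 = 11.16498 Nm^3
Total = 11.16498 * 6.1 = 68.11 Nm^3


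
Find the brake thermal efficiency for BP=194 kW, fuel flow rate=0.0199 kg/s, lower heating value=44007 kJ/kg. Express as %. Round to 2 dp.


eta_BTE = (BP / (mf * LHV)) * 100
Denominator = 0.0199 * 44007 = 875.7393 kW
eta_BTE = (194 / 875.7393) * 100 = 22.15%


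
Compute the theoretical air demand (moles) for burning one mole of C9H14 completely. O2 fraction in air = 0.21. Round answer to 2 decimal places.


Balanced combustion: C9H14 + 12.5 O2 -> 9 CO2 + 7 H2O
O2 needed = C + H/4 = 9 + 14/4 = 12.50 moles
Air moles = O2 / 0.21 = 12.50 / 0.21 = 59.52 moles air


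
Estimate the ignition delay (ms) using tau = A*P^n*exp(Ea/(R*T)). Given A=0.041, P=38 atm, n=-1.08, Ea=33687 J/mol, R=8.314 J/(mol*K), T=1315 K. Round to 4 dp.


tau = A * P^n * exp(Ea/(R*T))
P^n = 38^(-1.08) = 0.01967133
Ea/(R*T) = 33687/(8.314*1315) = 3.081247
exp(Ea/(R*T)) = 21.785560
tau = 0.041 * 0.01967133 * 21.785560 = 0.0176 ms


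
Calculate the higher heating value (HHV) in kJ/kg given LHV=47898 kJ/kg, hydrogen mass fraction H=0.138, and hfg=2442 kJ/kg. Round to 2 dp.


HHV = LHV + hfg * 9 * H
Water addition = 2442 * 9 * 0.138 = 3032.964 kJ/kg
HHV = 47898 + 3032.964 = 50930.96 kJ/kg


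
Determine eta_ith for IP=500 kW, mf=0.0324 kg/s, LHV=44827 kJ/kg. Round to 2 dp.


eta_ith = (IP / (mf * LHV)) * 100
Denominator = 0.0324 * 44827 = 1452.3948 kW
eta_ith = (500 / 1452.3948) * 100 = 34.43%


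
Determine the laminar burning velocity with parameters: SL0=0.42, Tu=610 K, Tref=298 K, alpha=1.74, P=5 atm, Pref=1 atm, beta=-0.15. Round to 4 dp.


SL = SL0 * (Tu/Tref)^alpha * (P/Pref)^beta
T ratio = 610/298 = 2.04697987
(T ratio)^alpha = 2.04697987^1.74 = 3.478064
(P/Pref)^beta = 5^(-0.15) = 0.785515
SL = 0.42 * 3.478064 * 0.785515 = 1.1475 m/s


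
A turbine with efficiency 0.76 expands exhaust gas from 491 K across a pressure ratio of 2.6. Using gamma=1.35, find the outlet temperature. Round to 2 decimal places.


T_out = T_in * (1 - eta * (1 - PR^(-(gamma-1)/gamma)))
Exponent = -(1.35-1)/1.35 = -0.25925926
PR^exp = 2.6^(-0.25925926) = 0.78057442
Factor = 1 - 0.76*(1 - 0.78057442) = 0.83323656
T_out = 491 * 0.83323656 = 409.12 K


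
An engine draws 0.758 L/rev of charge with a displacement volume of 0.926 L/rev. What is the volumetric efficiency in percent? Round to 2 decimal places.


eta_v = (V_actual / V_disp) * 100
Ratio = 0.758 / 0.926 = 0.8186
eta_v = 0.8186 * 100 = 81.86%


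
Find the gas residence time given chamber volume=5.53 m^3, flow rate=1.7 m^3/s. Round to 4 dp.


tau = V / Q_flow
tau = 5.53 / 1.7 = 3.2529 s


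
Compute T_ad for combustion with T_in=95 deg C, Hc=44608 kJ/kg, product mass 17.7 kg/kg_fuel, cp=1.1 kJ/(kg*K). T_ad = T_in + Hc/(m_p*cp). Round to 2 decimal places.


T_ad = T_in + Hc / (m_p * cp)
Denominator = 17.7 * 1.1 = 19.4700
Temperature rise = 44608 / 19.4700 = 2291.11 K
T_ad = 95 + 2291.11 = 2386.11 deg C


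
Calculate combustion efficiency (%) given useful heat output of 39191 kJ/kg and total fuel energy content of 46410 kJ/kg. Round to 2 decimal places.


Efficiency = (Q_useful / Q_fuel) * 100
Efficiency = (39191 / 46410) * 100
Efficiency = 0.8445 * 100 = 84.45%


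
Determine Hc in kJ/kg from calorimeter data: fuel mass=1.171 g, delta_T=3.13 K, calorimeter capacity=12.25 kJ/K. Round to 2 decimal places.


Hc = C_cal * delta_T / m_fuel
Q_released = 12.25 * 3.13 = 38.3425 kJ
m_fuel = 1.171 g = 1.171/1000 kg = 0.001171 kg
Hc = 38.3425 / 0.001171 = 32743.38 kJ/kg


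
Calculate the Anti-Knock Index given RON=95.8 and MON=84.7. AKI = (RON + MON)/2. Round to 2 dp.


AKI = (RON + MON) / 2
AKI = (95.8 + 84.7) / 2
AKI = 180.5 / 2 = 90.25


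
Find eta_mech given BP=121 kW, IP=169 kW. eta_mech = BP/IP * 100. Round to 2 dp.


eta_mech = (BP / IP) * 100
Ratio = 121 / 169 = 0.7160
eta_mech = 0.7160 * 100 = 71.60%


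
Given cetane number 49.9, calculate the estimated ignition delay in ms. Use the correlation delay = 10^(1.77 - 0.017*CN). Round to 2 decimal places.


delay = 10^(1.77 - 0.017*CN)
Exponent = 1.77 - 0.017*49.9 = 0.9217
delay = 10^0.9217 = 8.35 ms


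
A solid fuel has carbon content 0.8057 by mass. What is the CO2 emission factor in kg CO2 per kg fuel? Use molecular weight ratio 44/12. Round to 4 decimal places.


EF = C_frac * (M_CO2 / M_C)
EF = 0.8057 * (44/12)
EF = 0.8057 * 3.666667 = 2.9542 kg_CO2/kg_fuel
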